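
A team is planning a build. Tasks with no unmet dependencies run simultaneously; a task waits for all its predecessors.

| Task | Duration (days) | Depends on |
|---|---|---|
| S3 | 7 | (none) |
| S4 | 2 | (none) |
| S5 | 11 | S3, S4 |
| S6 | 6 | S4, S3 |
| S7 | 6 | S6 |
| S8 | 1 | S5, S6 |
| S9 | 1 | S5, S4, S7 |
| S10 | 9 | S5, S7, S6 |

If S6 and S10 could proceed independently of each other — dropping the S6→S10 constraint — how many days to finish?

28

Original critical path: S3→S6→S7→S10 = 7+6+6+9 = 28 ⇒ 28 days.
Dropping S6→S10 doesn't change S10's earliest start (19); another predecessor still binds.
The longest chain is now S3→S6→S7→S10 = 7+6+6+9 = 28, so the schedule takes 28 days.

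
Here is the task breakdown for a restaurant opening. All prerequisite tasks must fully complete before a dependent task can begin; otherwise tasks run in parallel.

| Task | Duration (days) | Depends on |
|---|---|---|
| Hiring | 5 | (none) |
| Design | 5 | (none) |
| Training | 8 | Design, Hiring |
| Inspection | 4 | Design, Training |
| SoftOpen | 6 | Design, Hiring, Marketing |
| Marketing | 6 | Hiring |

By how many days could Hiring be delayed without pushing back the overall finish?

Critical path: Design→Training→Inspection = 5+8+4 = 17, so the finish is 17 days.
Longest path through Hiring: 17 days (earliest finish 5, latest finish 5).
Float = 17 − 17 = 0.

0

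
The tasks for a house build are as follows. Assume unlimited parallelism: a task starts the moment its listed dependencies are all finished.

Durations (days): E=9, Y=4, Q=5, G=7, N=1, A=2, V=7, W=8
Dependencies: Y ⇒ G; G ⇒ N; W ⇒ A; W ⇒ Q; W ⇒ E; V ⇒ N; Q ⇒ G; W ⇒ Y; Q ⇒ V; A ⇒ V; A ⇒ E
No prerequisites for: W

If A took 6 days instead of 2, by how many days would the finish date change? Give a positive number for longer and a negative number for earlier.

2

As given, the longest chain is W→Q→V→N = 8+5+7+1 = 21, so the finish is 21 days.
A is off the critical path — its longest chain is 19 days, giving 2 of slack.
New critical path: W→A→E = 8+6+9 = 23 ⇒ 23 days.
Change in finish: 23 − 21 = +2 days.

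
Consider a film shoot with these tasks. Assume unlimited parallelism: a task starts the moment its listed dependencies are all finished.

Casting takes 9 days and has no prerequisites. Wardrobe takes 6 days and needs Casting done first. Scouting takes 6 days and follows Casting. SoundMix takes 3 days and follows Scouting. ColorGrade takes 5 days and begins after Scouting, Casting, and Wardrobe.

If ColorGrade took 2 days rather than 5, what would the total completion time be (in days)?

Baseline: Casting→Scouting→ColorGrade = 9+6+5 = 20 → 20 days.
ColorGrade lies on that path, so at 2 days the path becomes 17 days.
Now Casting→Scouting→SoundMix = 9+6+3 = 18 is longest, so the finish becomes 18 days.

18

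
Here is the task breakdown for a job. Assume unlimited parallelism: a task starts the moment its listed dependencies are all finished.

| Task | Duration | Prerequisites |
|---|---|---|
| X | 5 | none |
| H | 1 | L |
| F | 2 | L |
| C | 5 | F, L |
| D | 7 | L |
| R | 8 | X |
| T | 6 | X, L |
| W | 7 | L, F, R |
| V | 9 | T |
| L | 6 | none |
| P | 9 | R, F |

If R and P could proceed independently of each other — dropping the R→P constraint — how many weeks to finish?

21

Before: longest chain X→R→P = 5+8+9 = 22, finish 22.
Without R→P, P's earliest start moves from 13 to 8.
After: L→T→V = 6+6+9 = 21 → 21 weeks.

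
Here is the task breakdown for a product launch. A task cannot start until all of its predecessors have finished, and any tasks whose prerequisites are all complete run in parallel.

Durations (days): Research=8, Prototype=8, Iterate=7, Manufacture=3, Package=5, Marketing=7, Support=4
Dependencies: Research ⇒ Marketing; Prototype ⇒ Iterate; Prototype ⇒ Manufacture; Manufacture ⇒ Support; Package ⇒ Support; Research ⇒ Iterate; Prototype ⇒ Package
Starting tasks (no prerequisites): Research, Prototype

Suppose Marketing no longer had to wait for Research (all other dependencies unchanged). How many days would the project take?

Before: longest chain Prototype→Package→Support = 8+5+4 = 17, finish 17.
Without Research→Marketing, Marketing's earliest start moves from 8 to 0.
The longest chain is now Prototype→Package→Support = 8+5+4 = 17, so the project takes 17 days.

17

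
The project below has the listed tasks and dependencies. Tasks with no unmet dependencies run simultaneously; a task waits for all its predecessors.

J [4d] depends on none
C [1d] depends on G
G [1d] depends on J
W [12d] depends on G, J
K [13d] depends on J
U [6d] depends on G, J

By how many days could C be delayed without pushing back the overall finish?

J→G→W = 4+1+12 = 17 sets the makespan at 17 days.
C finishes as early as 6 and must finish by 17.
Slack of C = 16 − 5 = 11 days.

11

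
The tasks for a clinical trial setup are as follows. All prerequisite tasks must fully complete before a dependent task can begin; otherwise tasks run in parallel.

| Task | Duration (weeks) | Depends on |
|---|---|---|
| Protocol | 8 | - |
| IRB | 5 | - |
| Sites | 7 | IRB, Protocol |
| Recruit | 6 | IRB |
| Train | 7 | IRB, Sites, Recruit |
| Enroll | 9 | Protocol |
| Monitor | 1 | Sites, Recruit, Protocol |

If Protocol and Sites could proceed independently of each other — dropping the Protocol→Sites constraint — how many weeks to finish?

19

Before: longest chain Protocol→Sites→Train = 8+7+7 = 22, finish 22.
Without Protocol→Sites, Sites's earliest start moves from 8 to 5.
After: IRB→Sites→Train = 5+7+7 = 19 → 19 weeks.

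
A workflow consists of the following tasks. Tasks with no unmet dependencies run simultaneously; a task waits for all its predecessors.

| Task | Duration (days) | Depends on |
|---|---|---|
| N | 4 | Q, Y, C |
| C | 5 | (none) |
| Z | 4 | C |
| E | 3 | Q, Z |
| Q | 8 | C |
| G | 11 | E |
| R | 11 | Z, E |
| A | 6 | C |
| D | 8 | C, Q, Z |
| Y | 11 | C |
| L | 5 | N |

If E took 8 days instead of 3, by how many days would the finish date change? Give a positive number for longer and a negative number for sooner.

Baseline: C→Q→E→G = 5+8+3+11 = 27 → 27 days.
E lies on that path, so at 8 days the path becomes 32 days.
That remains the longest chain; total 32 days.
Change in finish: 32 − 27 = +5 days.

5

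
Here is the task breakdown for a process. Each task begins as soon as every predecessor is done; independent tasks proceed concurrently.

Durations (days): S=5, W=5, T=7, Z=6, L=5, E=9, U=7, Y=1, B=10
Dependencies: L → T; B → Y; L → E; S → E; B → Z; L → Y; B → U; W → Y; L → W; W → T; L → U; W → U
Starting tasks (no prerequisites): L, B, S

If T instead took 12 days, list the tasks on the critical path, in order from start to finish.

L, W, T

The binding path is L→W→T = 5+5+7 = 17; finish at 17 days.
T is on the critical path; changing it to 12 makes that path 22 days.
No other chain overtakes it, so the finish is 22 days.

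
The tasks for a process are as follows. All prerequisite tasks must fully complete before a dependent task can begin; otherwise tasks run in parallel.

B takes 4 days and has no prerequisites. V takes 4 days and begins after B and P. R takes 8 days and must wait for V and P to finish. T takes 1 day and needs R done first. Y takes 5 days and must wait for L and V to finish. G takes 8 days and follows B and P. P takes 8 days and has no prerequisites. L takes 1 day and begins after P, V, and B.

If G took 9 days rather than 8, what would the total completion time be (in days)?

Critical path before the change: P→V→R→T = 8+4+8+1 = 21 giving 21 days.
G is off the critical path — its longest chain is 16 days, giving 5 of slack.
That remains the longest chain; total 21 days.

21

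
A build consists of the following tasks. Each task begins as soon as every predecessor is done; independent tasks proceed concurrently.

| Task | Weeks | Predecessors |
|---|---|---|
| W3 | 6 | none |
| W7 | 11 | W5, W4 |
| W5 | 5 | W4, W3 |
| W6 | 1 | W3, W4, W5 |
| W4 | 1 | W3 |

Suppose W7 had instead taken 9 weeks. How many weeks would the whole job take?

Critical path before the change: W3→W4→W5→W7 = 6+1+5+11 = 23 giving 23 weeks.
W7 lies on that path, so at 9 weeks the path becomes 21 weeks.
That remains the longest chain; total 21 weeks.

21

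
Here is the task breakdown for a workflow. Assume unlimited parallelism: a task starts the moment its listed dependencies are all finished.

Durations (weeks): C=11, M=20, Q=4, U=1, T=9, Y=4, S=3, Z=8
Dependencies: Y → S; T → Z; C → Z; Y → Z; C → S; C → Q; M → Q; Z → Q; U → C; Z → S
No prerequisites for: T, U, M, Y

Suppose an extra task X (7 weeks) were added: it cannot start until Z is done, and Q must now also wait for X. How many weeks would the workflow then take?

Originally the workflow takes 24 weeks.
With X inserted, Q now waits for max(Z, M, C, X).
New critical path: U→C→Z→X→Q = 1+11+8+7+4 = 31 ⇒ 31 weeks.

31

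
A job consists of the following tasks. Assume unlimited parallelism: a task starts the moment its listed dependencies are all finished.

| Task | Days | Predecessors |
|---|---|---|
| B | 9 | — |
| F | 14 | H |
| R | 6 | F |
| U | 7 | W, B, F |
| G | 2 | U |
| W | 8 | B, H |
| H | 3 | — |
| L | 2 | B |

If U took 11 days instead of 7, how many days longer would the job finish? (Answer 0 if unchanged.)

4

Actual critical path: H→F→U→G = 3+14+7+2 = 26 ⇒ 26 days.
Since U is critical, the +4 change carries straight to that chain (now 30 days).
The critical path is still H→F→U→G; finish is now 30 days.
Change in finish: 30 − 26 = +4 days.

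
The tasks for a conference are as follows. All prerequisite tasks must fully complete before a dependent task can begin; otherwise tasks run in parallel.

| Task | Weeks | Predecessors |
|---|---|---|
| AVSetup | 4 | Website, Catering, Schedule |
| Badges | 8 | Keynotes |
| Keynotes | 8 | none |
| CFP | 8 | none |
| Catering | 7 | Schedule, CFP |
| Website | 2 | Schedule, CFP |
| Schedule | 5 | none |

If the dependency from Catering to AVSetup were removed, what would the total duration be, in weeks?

16

Before: longest chain CFP→Catering→AVSetup = 8+7+4 = 19, finish 19.
Without Catering→AVSetup, AVSetup's earliest start moves from 15 to 10.
After: Keynotes→Badges = 8+8 = 16 → 16 weeks.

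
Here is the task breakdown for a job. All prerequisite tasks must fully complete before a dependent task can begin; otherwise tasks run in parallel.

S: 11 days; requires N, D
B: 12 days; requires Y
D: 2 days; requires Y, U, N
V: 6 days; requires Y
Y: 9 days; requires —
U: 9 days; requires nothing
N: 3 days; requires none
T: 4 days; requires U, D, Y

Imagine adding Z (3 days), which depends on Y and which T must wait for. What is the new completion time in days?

22

Originally the plan takes 22 days.
With Z inserted, T now waits for max(U, D, Y, Z).
New critical path: U→D→S = 9+2+11 = 22 ⇒ 22 days.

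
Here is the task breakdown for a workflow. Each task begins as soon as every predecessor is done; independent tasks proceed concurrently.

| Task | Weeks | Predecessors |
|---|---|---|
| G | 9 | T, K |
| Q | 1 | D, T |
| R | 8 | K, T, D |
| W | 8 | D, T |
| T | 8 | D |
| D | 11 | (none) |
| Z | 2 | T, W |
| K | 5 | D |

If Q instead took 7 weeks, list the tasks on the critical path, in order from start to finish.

D, T, W, Z

As given, the longest chain is D→T→W→Z = 11+8+8+2 = 29, so the finish is 29 weeks.
The longest path through Q is only 20 weeks, so Q has float 9.
That remains the longest chain; total 29 weeks.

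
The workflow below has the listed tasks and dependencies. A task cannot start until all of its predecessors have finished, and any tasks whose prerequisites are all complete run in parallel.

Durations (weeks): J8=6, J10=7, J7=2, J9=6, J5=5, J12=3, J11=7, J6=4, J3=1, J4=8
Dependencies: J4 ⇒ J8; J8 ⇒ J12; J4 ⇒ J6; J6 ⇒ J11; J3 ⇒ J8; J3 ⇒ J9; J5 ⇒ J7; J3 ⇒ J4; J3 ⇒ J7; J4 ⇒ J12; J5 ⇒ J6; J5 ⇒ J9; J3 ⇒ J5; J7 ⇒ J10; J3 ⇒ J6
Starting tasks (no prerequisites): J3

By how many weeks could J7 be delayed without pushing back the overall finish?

5

The longest chain is J3→J4→J6→J11 = 1+8+4+7 = 20; overall finish 20 weeks.
The longest chain containing J7 totals 15 weeks.
Slack of J7 = 11 − 6 = 5 weeks.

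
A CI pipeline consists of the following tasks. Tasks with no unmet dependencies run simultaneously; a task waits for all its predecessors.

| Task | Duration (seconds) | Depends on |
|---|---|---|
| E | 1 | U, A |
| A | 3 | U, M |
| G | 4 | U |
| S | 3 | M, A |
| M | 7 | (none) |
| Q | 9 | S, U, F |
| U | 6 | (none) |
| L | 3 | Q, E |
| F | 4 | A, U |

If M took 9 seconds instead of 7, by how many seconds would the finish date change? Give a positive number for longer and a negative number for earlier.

Baseline: M→A→F→Q→L = 7+3+4+9+3 = 26 → 26 seconds.
Since M is critical, the +2 change carries straight to that chain (now 28 seconds).
The critical path is still M→A→F→Q→L; finish is now 28 seconds.
Change in finish: 28 − 26 = +2 seconds.

2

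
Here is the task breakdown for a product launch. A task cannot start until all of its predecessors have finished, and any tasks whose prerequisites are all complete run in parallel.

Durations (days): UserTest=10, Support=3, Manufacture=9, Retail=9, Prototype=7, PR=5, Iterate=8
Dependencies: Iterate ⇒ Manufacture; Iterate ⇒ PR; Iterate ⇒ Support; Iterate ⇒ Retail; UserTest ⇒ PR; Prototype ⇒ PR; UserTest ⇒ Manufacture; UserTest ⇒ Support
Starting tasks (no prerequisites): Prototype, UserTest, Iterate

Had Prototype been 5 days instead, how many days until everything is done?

Critical path before the change: UserTest→Manufacture = 10+9 = 19 giving 19 days.
The longest path through Prototype is only 12 days, so Prototype has float 7.
That remains the longest chain; total 19 days.

19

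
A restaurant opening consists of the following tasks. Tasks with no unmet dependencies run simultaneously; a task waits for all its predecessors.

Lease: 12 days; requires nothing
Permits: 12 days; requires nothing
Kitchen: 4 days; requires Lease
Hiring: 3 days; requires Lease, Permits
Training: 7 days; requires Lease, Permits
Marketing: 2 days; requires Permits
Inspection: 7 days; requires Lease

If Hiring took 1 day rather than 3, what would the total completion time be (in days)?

The binding path is Lease→Training = 12+7 = 19; finish at 19 days.
Hiring has 4 days of float (longest path through it is 15).
That remains the longest chain; total 19 days.

19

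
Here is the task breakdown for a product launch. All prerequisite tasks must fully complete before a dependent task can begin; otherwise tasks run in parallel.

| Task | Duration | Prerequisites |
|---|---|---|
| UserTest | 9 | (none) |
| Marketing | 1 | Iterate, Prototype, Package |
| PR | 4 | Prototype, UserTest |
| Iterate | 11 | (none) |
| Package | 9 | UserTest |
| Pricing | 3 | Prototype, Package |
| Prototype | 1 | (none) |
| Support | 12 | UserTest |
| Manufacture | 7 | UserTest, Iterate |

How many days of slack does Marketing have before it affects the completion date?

2

The longest chain is UserTest→Package→Pricing = 9+9+3 = 21; overall finish 21 days.
Marketing finishes as early as 19 and must finish by 21.
Slack of Marketing = 20 − 18 = 2 days.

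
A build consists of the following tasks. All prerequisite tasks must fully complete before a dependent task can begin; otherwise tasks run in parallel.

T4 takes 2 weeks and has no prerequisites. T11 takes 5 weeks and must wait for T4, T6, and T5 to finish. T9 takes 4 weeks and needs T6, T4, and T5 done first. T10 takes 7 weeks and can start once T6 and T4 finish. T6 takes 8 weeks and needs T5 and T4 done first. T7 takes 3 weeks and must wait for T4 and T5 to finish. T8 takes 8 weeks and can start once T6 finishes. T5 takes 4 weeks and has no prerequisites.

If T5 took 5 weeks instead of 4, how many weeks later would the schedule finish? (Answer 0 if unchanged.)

Critical path before the change: T5→T6→T8 = 4+8+8 = 20 giving 20 weeks.
T5 lies on that path, so at 5 weeks the path becomes 21 weeks.
No other chain overtakes it, so the finish is 21 weeks.
Change in finish: 21 − 20 = +1 weeks.

1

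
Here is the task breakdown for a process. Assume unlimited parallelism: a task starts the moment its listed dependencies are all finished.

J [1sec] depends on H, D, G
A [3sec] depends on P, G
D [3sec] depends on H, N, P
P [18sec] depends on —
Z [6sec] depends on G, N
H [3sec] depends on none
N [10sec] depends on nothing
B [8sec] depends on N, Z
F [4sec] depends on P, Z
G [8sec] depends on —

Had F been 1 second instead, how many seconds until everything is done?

The binding path is N→Z→B = 10+6+8 = 24; finish at 24 seconds.
F is off the critical path — its longest chain is 22 seconds, giving 2 of slack.
No other chain overtakes it, so the finish is 24 seconds.

24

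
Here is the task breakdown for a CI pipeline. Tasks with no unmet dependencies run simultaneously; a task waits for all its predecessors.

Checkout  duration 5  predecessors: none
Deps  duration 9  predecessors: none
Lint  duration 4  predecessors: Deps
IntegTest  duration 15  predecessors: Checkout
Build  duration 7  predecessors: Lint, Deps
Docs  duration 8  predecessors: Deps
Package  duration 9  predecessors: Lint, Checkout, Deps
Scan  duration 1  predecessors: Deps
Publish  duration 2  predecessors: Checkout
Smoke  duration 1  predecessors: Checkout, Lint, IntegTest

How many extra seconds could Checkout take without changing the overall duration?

Critical path: Deps→Lint→Package = 9+4+9 = 22, so the finish is 22 seconds.
Checkout finishes as early as 5 and must finish by 6.
So Checkout can slip 6 − 5 = 1 second.

1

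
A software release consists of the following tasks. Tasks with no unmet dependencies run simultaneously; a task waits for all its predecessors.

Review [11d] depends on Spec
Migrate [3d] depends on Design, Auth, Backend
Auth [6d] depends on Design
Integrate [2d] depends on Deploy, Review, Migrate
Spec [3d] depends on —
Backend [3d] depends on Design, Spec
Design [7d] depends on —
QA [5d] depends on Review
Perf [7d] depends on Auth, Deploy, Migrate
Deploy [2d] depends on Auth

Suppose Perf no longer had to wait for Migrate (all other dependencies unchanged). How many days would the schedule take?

Original critical path: Design→Auth→Migrate→Perf = 7+6+3+7 = 23 ⇒ 23 days.
Without Migrate→Perf, Perf's earliest start moves from 16 to 15.
The longest chain is now Design→Auth→Deploy→Perf = 7+6+2+7 = 22, so the schedule takes 22 days.

22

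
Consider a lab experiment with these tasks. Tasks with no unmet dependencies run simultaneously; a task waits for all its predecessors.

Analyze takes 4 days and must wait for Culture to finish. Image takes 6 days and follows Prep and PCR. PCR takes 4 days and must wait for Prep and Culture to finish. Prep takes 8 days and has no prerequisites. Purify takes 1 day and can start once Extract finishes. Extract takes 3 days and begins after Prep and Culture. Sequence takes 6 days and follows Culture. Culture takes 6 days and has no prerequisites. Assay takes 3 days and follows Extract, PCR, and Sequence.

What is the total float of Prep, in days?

The longest chain is Prep→PCR→Image = 8+4+6 = 18; overall finish 18 days.
Prep finishes as early as 8 and must finish by 8.
Slack of Prep = 0 − 0 = 0 days.

0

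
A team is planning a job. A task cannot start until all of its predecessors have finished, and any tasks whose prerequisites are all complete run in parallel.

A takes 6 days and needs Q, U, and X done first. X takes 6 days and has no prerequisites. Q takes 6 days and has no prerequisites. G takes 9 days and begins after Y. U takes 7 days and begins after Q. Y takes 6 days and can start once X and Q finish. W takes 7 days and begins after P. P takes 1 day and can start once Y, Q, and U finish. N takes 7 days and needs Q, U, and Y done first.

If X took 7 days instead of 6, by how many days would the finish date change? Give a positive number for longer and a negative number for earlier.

As given, the longest chain is X→Y→G = 6+6+9 = 21, so the finish is 21 days.
X lies on that path, so at 7 days the path becomes 22 days.
That remains the longest chain; total 22 days.
Change in finish: 22 − 21 = +1 days.

1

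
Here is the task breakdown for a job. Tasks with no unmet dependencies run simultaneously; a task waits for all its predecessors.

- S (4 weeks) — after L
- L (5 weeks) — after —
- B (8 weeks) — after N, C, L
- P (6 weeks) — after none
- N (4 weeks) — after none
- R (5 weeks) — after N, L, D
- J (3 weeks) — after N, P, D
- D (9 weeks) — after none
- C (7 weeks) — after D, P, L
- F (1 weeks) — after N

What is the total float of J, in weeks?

12

Critical path: D→C→B = 9+7+8 = 24, so the finish is 24 weeks.
The longest chain containing J totals 12 weeks.
Float = 24 − 12 = 12.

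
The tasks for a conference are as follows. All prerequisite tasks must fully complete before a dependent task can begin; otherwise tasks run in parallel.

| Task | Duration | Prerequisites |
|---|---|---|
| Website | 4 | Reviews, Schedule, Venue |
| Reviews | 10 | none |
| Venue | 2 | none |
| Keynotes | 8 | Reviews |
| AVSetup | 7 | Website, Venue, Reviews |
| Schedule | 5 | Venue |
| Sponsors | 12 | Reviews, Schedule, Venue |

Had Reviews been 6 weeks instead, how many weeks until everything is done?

19

Critical path before the change: Reviews→Sponsors = 10+12 = 22 giving 22 weeks.
Reviews is on the critical path; changing it to 6 makes that path 18 weeks.
The binding chain switches to Venue→Schedule→Sponsors = 2+5+12 = 19; finish 19 weeks.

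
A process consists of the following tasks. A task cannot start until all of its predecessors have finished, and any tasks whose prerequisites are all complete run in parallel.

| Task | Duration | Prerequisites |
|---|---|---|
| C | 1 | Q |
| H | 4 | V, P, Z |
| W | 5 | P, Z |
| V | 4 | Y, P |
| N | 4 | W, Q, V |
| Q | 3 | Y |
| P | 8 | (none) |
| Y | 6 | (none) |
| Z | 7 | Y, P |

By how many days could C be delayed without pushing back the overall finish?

14

P→Z→W→N = 8+7+5+4 = 24 sets the makespan at 24 days.
C finishes as early as 10 and must finish by 24.
Slack of C = 23 − 9 = 14 days.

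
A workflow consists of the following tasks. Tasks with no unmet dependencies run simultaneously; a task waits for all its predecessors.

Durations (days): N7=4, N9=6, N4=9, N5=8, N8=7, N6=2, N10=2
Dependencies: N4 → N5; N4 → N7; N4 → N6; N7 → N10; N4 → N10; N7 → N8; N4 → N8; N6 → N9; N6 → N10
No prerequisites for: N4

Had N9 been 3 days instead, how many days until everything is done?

20

Baseline: N4→N7→N8 = 9+4+7 = 20 → 20 days.
N9 is off the critical path — its longest chain is 17 days, giving 3 of slack.
No other chain overtakes it, so the finish is 20 days.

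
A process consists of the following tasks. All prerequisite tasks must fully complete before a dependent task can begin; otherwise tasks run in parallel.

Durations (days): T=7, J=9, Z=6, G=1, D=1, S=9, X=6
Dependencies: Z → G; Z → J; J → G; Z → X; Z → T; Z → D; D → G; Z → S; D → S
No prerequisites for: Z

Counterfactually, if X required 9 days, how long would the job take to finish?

16

Baseline: Z→J→G = 6+9+1 = 16 → 16 days.
X has 4 days of float (longest path through it is 12).
That remains the longest chain; total 16 days.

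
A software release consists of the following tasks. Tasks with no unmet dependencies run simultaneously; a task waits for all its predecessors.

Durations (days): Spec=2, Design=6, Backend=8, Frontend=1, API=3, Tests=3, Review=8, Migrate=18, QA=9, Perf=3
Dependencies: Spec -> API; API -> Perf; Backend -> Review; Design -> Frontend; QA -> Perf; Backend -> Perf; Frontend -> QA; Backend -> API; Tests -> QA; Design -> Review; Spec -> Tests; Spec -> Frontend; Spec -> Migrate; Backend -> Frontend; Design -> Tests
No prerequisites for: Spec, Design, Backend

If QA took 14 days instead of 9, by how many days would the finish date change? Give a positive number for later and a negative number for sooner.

Actual critical path: Design→Tests→QA→Perf = 6+3+9+3 = 21 ⇒ 21 days.
QA is on the critical path; changing it to 14 makes that path 26 days.
The critical path is still Design→Tests→QA→Perf; finish is now 26 days.
Change in finish: 26 − 21 = +5 days.

5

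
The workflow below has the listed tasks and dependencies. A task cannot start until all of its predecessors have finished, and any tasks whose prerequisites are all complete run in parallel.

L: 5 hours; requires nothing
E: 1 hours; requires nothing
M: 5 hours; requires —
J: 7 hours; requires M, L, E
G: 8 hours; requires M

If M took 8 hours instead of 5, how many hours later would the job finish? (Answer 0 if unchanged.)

Critical path before the change: M→G = 5+8 = 13 giving 13 hours.
M lies on that path, so at 8 hours the path becomes 16 hours.
That remains the longest chain; total 16 hours.
Change in finish: 16 − 13 = +3 hours.

3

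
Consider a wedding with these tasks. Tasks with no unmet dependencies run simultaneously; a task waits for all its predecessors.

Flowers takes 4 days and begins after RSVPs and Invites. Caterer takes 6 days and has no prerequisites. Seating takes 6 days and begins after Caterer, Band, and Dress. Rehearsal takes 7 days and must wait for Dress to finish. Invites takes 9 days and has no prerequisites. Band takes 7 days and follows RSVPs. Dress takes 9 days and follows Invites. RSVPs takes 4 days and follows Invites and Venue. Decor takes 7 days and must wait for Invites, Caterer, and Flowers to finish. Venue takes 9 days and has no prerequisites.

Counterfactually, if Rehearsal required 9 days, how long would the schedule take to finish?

27

As given, the longest chain is Venue→RSVPs→Band→Seating = 9+4+7+6 = 26, so the finish is 26 days.
Rehearsal has 1 day of float (longest path through it is 25).
The binding chain switches to Invites→Dress→Rehearsal = 9+9+9 = 27; finish 27 days.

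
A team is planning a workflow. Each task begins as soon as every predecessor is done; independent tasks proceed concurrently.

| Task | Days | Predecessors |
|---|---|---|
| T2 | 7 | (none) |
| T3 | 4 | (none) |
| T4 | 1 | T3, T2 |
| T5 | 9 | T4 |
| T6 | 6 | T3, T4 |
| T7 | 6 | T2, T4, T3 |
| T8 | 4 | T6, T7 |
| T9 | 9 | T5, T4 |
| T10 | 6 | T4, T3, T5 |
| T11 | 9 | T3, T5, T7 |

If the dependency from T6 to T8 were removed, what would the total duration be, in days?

26

Original critical path: T2→T4→T5→T9 = 7+1+9+9 = 26 ⇒ 26 days.
Dropping T6→T8 doesn't change T8's earliest start (14); another predecessor still binds.
After: T2→T4→T5→T9 = 7+1+9+9 = 26 → 26 days.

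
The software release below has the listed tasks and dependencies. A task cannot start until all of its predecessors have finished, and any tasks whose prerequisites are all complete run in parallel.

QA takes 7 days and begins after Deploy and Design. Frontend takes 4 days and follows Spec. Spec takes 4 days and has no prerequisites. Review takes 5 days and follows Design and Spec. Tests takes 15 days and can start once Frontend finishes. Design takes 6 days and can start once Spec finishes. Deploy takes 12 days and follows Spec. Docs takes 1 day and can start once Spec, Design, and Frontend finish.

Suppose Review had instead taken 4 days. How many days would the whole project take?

23

Critical path before the change: Spec→Frontend→Tests = 4+4+15 = 23 giving 23 days.
Review is off the critical path — its longest chain is 15 days, giving 8 of slack.
No other chain overtakes it, so the finish is 23 days.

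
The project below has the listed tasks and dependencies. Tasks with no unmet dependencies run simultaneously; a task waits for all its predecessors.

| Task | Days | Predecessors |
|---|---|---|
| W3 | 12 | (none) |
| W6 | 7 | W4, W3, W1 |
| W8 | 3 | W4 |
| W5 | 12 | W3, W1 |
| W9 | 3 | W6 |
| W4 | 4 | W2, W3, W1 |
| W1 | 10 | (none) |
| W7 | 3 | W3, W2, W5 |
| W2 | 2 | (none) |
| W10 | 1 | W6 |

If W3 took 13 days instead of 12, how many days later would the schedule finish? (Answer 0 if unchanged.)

1

Baseline: W3→W5→W7 = 12+12+3 = 27 → 27 days.
W3 is on the critical path; changing it to 13 makes that path 28 days.
No other chain overtakes it, so the finish is 28 days.
Change in finish: 28 − 27 = +1 days.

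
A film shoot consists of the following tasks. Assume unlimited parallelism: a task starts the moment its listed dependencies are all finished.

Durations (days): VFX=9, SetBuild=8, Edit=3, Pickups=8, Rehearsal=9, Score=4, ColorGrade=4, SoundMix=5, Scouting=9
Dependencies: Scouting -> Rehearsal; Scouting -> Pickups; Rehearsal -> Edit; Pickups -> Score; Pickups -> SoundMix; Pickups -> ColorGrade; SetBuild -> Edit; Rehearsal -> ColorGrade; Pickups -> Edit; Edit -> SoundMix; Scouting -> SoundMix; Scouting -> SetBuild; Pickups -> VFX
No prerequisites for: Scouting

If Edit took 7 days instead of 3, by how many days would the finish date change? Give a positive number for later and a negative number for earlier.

4

Actual critical path: Scouting→Rehearsal→Edit→SoundMix = 9+9+3+5 = 26 ⇒ 26 days.
Edit lies on that path, so at 7 days the path becomes 30 days.
That remains the longest chain; total 30 days.
Change in finish: 30 − 26 = +4 days.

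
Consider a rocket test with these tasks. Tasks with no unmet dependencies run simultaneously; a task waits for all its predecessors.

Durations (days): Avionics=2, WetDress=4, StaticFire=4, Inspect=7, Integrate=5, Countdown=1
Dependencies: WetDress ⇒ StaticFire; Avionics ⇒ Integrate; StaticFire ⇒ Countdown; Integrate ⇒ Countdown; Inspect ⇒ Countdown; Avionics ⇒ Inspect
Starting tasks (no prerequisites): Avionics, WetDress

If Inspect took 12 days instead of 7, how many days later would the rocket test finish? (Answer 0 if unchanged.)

Baseline: Avionics→Inspect→Countdown = 2+7+1 = 10 → 10 days.
Since Inspect is critical, the +5 change carries straight to that chain (now 15 days).
The critical path is still Avionics→Inspect→Countdown; finish is now 15 days.
Change in finish: 15 − 10 = +5 days.

5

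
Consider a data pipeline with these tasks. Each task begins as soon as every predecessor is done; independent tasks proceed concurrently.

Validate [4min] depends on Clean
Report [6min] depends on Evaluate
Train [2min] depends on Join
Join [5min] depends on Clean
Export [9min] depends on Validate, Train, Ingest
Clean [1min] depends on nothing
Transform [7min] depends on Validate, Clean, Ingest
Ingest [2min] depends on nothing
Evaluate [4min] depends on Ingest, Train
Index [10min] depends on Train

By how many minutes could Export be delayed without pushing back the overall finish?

1

Clean→Join→Train→Evaluate→Report = 1+5+2+4+6 = 18 sets the makespan at 18 minutes.
Longest path through Export: 17 minutes (earliest finish 17, latest finish 18).
So Export can slip 18 − 17 = 1 minute.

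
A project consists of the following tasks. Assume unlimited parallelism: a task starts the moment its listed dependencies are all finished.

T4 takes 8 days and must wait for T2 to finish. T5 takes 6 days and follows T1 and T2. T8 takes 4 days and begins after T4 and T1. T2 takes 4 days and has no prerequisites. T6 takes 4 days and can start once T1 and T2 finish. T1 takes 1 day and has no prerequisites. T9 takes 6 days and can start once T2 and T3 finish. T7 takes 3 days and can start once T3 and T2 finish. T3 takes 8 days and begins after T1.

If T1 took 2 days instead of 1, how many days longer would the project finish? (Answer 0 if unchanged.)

As given, the longest chain is T2→T4→T8 = 4+8+4 = 16, so the finish is 16 days.
The longest path through T1 is only 15 days, so T1 has float 1.
New critical path: T1→T3→T9 = 2+8+6 = 16 ⇒ 16 days.
Change in finish: 16 − 16 = +0 days.

0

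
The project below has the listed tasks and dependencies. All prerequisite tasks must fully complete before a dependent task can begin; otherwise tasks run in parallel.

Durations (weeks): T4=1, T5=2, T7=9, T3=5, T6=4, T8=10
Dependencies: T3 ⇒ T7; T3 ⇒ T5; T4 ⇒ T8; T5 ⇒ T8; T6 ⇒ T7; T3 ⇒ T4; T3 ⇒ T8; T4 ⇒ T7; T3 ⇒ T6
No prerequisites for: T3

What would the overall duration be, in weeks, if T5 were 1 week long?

The binding path is T3→T6→T7 = 5+4+9 = 18; finish at 18 weeks.
T5 has 1 week of float (longest path through it is 17).
The critical path is still T3→T6→T7; finish is now 18 weeks.

18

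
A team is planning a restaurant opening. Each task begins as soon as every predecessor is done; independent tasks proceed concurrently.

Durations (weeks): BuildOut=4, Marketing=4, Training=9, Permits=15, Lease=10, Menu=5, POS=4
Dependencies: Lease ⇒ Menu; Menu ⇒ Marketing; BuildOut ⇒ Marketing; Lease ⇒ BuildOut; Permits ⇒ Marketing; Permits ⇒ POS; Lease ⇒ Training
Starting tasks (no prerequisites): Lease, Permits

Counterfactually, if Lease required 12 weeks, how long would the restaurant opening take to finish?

Baseline: Lease→Menu→Marketing = 10+5+4 = 19 → 19 weeks.
Since Lease is critical, the +2 change carries straight to that chain (now 21 weeks).
That remains the longest chain; total 21 weeks.

21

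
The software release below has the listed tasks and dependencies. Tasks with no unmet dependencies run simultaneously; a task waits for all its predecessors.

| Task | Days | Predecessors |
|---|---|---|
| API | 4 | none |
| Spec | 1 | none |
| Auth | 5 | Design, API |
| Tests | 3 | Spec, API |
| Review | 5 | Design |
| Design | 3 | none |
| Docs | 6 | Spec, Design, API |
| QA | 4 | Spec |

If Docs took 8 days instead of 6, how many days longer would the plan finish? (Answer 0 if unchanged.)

2

Critical path before the change: API→Docs = 4+6 = 10 giving 10 days.
Docs lies on that path, so at 8 days the path becomes 12 days.
No other chain overtakes it, so the finish is 12 days.
Change in finish: 12 − 10 = +2 days.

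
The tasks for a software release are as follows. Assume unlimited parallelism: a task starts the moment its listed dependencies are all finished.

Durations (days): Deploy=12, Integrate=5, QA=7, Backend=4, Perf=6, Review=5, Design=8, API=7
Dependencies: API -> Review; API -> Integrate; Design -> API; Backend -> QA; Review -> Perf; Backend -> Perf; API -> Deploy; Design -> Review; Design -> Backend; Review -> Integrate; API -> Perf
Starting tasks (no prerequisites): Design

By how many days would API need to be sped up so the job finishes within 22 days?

Current finish: 27 days; target: 22.
API is on every critical path, so each day cut from API cuts the finish by one (this holds down to a finish of 21).
Need 27 − 22 = 5 days off API → API becomes 2 days, finish becomes 22.

5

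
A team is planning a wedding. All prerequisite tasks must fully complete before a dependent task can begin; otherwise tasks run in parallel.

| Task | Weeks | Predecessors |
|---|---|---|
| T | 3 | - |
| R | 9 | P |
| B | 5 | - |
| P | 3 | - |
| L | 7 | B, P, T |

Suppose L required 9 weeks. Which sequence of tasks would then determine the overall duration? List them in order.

B, L

Actual critical path: B→L = 5+7 = 12 ⇒ 12 weeks.
Since L is critical, the +2 change carries straight to that chain (now 14 weeks).
That remains the longest chain; total 14 weeks.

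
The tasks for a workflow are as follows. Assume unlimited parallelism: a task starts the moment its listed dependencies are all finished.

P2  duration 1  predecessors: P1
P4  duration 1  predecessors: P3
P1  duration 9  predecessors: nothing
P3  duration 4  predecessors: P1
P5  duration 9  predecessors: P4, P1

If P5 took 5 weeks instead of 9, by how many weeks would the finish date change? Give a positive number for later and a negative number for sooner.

-4

Actual critical path: P1→P3→P4→P5 = 9+4+1+9 = 23 ⇒ 23 weeks.
P5 lies on that path, so at 5 weeks the path becomes 19 weeks.
The critical path is still P1→P3→P4→P5; finish is now 19 weeks.
Change in finish: 19 − 23 = -4 weeks.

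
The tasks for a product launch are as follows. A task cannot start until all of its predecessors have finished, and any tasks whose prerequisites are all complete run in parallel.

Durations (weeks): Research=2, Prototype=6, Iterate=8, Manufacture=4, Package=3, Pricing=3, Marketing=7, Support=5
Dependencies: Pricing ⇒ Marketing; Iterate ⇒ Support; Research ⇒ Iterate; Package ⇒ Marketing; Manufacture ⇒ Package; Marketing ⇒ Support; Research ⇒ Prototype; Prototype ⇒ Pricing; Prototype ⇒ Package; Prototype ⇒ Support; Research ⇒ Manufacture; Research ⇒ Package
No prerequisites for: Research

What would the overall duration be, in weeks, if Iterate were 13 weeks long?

As given, the longest chain is Research→Prototype→Package→Marketing→Support = 2+6+3+7+5 = 23, so the finish is 23 weeks.
Iterate has 8 weeks of float (longest path through it is 15).
That remains the longest chain; total 23 weeks.

23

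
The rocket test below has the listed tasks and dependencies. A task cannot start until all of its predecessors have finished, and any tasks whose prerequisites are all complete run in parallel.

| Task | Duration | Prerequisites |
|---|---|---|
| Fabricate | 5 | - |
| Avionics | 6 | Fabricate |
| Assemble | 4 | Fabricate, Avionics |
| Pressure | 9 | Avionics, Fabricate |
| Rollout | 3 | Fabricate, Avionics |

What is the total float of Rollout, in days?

Critical path: Fabricate→Avionics→Pressure = 5+6+9 = 20, so the finish is 20 days.
The longest chain containing Rollout totals 14 days.
So Rollout can slip 20 − 14 = 6 days.

6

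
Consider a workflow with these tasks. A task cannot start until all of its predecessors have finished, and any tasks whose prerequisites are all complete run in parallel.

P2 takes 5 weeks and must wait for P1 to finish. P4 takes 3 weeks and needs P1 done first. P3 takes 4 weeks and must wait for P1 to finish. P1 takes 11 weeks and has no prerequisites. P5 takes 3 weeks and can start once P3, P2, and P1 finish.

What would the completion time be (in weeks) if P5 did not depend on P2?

Original critical path: P1→P2→P5 = 11+5+3 = 19 ⇒ 19 weeks.
Without P2→P5, P5's earliest start moves from 16 to 15.
After: P1→P3→P5 = 11+4+3 = 18 → 18 weeks.

18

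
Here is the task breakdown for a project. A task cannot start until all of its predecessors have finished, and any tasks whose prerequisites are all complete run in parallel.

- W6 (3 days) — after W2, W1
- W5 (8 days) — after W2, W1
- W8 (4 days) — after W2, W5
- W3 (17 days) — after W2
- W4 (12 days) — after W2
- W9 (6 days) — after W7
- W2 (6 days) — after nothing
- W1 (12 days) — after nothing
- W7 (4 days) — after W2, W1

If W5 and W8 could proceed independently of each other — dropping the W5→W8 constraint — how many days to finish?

23

Original critical path: W1→W5→W8 = 12+8+4 = 24 ⇒ 24 days.
Without W5→W8, W8's earliest start moves from 20 to 6.
The longest chain is now W2→W3 = 6+17 = 23, so the job takes 23 days.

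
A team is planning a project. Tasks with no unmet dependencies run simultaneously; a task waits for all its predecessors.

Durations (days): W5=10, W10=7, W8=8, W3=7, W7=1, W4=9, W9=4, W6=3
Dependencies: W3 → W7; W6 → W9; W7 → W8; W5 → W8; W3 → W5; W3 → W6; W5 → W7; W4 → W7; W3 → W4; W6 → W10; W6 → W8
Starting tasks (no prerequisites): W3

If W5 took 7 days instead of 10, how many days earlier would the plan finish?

Baseline: W3→W5→W7→W8 = 7+10+1+8 = 26 → 26 days.
W5 is on the critical path; changing it to 7 makes that path 23 days.
Now W3→W4→W7→W8 = 7+9+1+8 = 25 is longest, so the finish becomes 25 days.
Change in finish: 25 − 26 = -1 days.

1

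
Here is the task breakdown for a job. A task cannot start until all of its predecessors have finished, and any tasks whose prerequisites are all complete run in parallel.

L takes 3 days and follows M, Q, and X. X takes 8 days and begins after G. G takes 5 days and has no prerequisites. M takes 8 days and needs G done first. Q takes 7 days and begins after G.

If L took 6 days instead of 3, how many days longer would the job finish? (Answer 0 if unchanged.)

3

Baseline: G→M→L = 5+8+3 = 16 → 16 days.
Since L is critical, the +3 change carries straight to that chain (now 19 days).
The critical path is still G→M→L; finish is now 19 days.
Change in finish: 19 − 16 = +3 days.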